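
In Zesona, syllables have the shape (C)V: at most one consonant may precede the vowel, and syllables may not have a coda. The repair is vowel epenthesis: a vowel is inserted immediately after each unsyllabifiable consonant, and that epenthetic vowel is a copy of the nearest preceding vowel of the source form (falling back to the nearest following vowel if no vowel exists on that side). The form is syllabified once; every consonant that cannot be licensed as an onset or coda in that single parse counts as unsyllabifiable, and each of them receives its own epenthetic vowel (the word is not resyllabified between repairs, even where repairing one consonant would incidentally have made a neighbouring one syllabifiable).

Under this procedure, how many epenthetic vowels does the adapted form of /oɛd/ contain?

The unsyllabifiable consonants are /d/; each receives one epenthetic vowel.

1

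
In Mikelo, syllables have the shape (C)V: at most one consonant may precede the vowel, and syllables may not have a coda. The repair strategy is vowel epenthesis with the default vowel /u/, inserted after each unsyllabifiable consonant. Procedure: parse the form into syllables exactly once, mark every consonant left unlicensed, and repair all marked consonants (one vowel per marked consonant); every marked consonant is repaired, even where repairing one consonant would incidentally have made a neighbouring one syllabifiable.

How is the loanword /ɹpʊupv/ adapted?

Syllabifying with onset maximization leaves /ɹ/, /p/, /v/ stranded (no codas are permitted; onsets are limited to one consonant).
Each unlicensed consonant becomes the onset of a new syllable: /ɹ/ → /ɹu/, /p/ → /pu/, /v/ → /vu/.

ɹupʊupuvu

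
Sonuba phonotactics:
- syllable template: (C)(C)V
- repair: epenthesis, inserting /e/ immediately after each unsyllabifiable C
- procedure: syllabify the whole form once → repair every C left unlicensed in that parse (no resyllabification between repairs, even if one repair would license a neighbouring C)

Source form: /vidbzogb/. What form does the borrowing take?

Under (C)(C)V, the unsyllabifiable consonants are /d/, /g/, /b/ (no codas are permitted; onsets may contain at most 2 consonants).
Inserting the epenthetic vowel yields /d/ → /de/, /g/ → /ge/, /b/ → /be/.

videbzogebe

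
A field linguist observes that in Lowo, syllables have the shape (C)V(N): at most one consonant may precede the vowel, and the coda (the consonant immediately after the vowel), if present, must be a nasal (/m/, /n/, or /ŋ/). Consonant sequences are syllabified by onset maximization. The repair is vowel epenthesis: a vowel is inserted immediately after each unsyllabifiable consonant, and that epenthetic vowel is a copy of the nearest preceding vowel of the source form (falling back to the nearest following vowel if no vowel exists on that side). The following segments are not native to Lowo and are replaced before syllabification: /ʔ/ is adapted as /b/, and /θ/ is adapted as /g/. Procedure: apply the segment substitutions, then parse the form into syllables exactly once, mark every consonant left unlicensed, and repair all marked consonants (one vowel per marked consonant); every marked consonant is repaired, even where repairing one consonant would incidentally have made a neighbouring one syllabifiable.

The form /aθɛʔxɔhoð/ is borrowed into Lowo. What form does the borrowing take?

agɛbɛxɔhoðo

Substitution: /θ/ → /g/, /ʔ/ → /b/, giving /agɛbxɔhoð/.
The consonants /b/, /ð/ cannot be parsed into a legal (C)V(N) syllable (only a nasal (/m/, /n/, or /ŋ/) is licensed in coda position; onsets are limited to one consonant).
Epenthesis after each stranded consonant: /b/ → /bɛ/, /ð/ → /ðo/.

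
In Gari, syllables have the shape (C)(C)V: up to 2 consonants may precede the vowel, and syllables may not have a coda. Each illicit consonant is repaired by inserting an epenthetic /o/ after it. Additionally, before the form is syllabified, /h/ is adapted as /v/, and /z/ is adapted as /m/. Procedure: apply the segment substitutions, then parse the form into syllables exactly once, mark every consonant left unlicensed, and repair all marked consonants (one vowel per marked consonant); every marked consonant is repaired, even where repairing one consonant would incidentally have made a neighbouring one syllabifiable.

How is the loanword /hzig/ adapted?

Substitution: /h/ → /v/, /z/ → /m/, giving /vmig/.
The consonants /g/ cannot be parsed into a legal (C)(C)V syllable (no codas are permitted; onsets may contain at most 2 consonants).
Inserting the epenthetic vowel yields /g/ → /go/.

vmigo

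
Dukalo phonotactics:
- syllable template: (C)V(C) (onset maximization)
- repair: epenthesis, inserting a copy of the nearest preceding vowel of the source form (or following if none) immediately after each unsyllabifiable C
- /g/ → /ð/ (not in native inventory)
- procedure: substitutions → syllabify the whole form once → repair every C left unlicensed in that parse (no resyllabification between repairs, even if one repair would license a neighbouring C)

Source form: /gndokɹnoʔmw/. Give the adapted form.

ðonodokɹonoʔmowo

Substitution: /g/ → /ð/, giving /ðndokɹnoʔmw/.
The consonants /ð/, /n/, /ɹ/, /m/, /w/ cannot be parsed into a legal (C)V(C) syllable (at most one coda consonant is licensed; onsets are limited to one consonant).
Epenthesis after each stranded consonant: /ð/ → /ðo/, /n/ → /no/, /ɹ/ → /ɹo/, /m/ → /mo/, /w/ → /wo/.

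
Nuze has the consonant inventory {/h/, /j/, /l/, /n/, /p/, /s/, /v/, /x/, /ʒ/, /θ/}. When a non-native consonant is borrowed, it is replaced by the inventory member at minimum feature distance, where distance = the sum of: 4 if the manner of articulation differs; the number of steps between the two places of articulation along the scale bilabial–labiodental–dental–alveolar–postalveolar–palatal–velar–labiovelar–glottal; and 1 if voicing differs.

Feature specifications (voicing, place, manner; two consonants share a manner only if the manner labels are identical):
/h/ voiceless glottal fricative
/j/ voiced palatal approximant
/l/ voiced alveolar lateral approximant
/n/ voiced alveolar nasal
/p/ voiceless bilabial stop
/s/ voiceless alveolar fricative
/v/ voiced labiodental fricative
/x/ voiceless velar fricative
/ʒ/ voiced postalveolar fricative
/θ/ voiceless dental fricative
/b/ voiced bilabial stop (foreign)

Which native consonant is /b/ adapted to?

p

/p/ is closest: same manner (stop), place distance 0 (bilabial→bilabial), voicing differs (+1); total 1. Next closest is /v/ at distance 5.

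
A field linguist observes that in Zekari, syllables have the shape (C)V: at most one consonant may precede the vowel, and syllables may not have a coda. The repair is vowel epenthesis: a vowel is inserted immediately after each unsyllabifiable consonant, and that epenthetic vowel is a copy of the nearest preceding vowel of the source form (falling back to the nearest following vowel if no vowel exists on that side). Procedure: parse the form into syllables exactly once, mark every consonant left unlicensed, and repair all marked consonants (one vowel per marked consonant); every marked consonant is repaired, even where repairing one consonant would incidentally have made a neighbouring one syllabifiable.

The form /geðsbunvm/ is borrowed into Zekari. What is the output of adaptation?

geðesebunuvumu

The consonants /ð/, /s/, /n/, /v/, /m/ cannot be parsed into a legal (C)V syllable (no codas are permitted; onsets are limited to one consonant).
Each unlicensed consonant becomes the onset of a new syllable: /ð/ → /ðe/, /s/ → /se/, /n/ → /nu/, /v/ → /vu/, /m/ → /mu/.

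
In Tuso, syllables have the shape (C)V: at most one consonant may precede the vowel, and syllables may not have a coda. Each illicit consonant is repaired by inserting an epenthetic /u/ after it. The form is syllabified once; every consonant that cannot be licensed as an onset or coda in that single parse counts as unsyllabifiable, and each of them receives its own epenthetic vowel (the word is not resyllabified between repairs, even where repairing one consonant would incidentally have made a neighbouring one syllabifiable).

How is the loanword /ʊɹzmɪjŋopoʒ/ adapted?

Under (C)V, the unsyllabifiable consonants are /ɹ/, /z/, /j/, /ʒ/ (no codas are permitted; onsets are limited to one consonant).
Inserting the epenthetic vowel yields /ɹ/ → /ɹu/, /z/ → /zu/, /j/ → /ju/, /ʒ/ → /ʒu/.

ʊɹuzumɪjuŋopoʒu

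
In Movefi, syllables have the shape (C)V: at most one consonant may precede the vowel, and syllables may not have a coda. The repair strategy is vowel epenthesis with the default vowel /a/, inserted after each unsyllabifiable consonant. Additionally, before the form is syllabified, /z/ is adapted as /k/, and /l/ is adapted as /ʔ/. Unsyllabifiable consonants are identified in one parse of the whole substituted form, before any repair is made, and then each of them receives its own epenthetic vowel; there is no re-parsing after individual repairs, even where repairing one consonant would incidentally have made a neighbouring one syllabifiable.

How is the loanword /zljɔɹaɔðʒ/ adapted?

kaʔajɔɹaɔðaʒa

Substitution: /z/ → /k/, /l/ → /ʔ/, giving /kʔjɔɹaɔðʒ/.
The consonants /k/, /ʔ/, /ð/, /ʒ/ cannot be parsed into a legal (C)V syllable (no codas are permitted; onsets are limited to one consonant).
Inserting the epenthetic vowel yields /k/ → /ka/, /ʔ/ → /ʔa/, /ð/ → /ða/, /ʒ/ → /ʒa/.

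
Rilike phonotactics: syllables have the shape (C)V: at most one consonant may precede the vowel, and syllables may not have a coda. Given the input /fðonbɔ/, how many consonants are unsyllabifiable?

2

Under (C)V, the unsyllabifiable consonants are /f/, /n/ (no codas are permitted; onsets are limited to one consonant).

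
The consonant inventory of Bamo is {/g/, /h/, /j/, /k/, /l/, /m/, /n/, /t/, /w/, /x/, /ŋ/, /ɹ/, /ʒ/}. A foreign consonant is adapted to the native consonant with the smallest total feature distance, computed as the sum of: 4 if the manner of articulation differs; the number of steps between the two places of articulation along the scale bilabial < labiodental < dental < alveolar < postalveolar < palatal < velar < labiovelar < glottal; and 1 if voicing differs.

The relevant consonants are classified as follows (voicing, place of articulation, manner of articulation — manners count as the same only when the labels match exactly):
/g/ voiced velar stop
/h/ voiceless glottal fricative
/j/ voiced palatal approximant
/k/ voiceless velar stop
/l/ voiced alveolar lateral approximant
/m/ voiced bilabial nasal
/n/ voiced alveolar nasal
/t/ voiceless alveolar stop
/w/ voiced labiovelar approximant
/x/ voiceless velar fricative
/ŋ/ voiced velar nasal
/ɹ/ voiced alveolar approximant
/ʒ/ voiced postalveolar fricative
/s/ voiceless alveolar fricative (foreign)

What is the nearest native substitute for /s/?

ʒ

/ʒ/ is closest: same manner (fricative), place distance 1 (alveolar→postalveolar), voicing differs (+1); total 2. Next closest is /x/ at distance 3.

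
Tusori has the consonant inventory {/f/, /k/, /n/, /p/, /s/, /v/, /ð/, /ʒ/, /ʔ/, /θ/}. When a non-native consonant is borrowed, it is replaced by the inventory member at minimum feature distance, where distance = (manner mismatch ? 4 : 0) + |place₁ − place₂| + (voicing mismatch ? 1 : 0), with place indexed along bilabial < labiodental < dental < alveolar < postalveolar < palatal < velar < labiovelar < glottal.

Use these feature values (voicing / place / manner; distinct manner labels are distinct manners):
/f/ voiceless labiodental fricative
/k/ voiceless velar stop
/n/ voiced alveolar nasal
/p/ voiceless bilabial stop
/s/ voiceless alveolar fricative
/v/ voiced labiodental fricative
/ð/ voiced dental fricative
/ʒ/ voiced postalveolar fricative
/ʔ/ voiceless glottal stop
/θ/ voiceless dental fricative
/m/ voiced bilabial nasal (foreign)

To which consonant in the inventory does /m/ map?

n

/n/ is closest: same manner (nasal), place distance 3 (bilabial→alveolar), same voicing; total 3. Next closest is /p/ at distance 5.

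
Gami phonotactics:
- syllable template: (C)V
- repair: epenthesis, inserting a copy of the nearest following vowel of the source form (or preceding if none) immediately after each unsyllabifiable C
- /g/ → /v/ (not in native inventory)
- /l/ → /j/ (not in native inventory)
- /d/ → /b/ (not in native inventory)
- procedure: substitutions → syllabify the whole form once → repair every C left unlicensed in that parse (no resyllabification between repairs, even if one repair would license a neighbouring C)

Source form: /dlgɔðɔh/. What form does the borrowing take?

bɔjɔvɔðɔhɔ

Substitution: /d/ → /b/, /l/ → /j/, /g/ → /v/, giving /bjvɔðɔh/.
Under (C)V, the unsyllabifiable consonants are /b/, /j/, /h/ (no codas are permitted; onsets are limited to one consonant).
Epenthesis after each stranded consonant: /b/ → /bɔ/, /j/ → /jɔ/, /h/ → /hɔ/.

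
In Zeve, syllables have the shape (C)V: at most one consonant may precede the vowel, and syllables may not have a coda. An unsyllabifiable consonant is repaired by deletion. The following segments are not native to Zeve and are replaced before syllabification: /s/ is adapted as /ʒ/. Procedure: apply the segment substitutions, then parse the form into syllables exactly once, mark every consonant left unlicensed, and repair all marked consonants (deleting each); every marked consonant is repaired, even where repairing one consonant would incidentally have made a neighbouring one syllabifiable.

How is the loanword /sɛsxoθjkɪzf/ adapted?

Substitution: /s/ → /ʒ/, giving /ʒɛʒxoθjkɪzf/.
Under (C)V, the unsyllabifiable consonants are /ʒ/, /θ/, /j/, /z/, /f/ (no codas are permitted; onsets are limited to one consonant).
Deletion applies to /ʒ/, /θ/, /j/, /z/, /f/.

ʒɛxokɪ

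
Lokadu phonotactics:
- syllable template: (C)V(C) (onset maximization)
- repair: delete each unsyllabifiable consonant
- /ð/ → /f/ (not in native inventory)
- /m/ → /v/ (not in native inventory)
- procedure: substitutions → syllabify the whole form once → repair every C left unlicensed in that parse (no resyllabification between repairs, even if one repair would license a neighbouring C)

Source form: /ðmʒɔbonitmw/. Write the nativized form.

ʒɔbonit

Substitution: /ð/ → /f/, /m/ → /v/, giving /fvʒɔbonitvw/.
Syllabifying with onset maximization leaves /f/, /v/, /v/, /w/ stranded (at most one coda consonant is licensed; onsets are limited to one consonant).
Each unlicensed consonant is deleted: /f/, /v/, /v/, /w/.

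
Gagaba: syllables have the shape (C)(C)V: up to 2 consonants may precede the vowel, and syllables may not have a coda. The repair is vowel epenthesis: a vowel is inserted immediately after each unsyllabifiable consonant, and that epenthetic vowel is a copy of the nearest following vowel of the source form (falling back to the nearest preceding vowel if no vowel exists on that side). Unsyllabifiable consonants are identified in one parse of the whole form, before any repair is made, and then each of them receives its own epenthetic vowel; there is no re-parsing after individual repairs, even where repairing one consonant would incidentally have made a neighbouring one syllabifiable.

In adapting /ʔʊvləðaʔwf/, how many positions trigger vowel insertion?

3

The unsyllabifiable consonants are /ʔ/, /w/, /f/; each receives one epenthetic vowel.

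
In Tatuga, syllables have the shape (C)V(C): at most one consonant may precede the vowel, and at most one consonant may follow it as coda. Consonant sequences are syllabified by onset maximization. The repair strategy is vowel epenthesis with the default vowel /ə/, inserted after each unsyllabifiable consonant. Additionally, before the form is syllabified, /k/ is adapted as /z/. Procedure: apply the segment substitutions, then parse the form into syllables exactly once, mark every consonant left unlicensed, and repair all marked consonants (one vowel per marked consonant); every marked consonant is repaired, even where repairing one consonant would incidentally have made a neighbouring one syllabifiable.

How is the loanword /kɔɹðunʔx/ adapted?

zɔɹðunʔəxə

Substitution: /k/ → /z/, giving /zɔɹðunʔx/.
The consonants /ʔ/, /x/ cannot be parsed into a legal (C)V(C) syllable (at most one coda consonant is licensed; onsets are limited to one consonant).
Inserting the epenthetic vowel yields /ʔ/ → /ʔə/, /x/ → /xə/.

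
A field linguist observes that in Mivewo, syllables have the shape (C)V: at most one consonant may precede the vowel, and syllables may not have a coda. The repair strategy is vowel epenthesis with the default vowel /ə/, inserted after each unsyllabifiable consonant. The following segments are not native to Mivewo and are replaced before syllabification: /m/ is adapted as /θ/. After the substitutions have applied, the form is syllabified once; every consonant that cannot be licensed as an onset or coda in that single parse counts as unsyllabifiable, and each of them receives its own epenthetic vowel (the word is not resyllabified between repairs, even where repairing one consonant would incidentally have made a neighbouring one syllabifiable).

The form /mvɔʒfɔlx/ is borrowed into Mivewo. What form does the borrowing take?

θəvɔʒəfɔləxə

Substitution: /m/ → /θ/, giving /θvɔʒfɔlx/.
Syllabifying with onset maximization leaves /θ/, /ʒ/, /l/, /x/ stranded (no codas are permitted; onsets are limited to one consonant).
Each unlicensed consonant becomes the onset of a new syllable: /θ/ → /θə/, /ʒ/ → /ʒə/, /l/ → /lə/, /x/ → /xə/.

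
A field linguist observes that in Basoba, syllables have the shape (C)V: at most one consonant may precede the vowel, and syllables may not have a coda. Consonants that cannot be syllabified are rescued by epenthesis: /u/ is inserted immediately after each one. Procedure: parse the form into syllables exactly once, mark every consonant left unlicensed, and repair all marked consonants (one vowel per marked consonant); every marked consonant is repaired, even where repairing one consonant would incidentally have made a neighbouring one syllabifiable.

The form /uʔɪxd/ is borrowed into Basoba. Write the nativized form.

Under (C)V, the unsyllabifiable consonants are /x/, /d/ (no codas are permitted; onsets are limited to one consonant).
Epenthesis after each stranded consonant: /x/ → /xu/, /d/ → /du/.

uʔɪxudu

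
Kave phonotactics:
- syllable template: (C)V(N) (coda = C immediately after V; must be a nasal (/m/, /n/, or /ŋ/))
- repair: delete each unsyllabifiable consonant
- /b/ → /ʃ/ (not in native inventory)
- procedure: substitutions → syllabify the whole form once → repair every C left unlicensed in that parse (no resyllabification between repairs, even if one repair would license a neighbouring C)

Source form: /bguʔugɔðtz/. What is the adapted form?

Substitution: /b/ → /ʃ/, giving /ʃguʔugɔðtz/.
Syllabifying with onset maximization leaves /ʃ/, /ð/, /t/, /z/ stranded (only a nasal (/m/, /n/, or /ŋ/) is licensed in coda position; onsets are limited to one consonant).
Deletion applies to /ʃ/, /ð/, /t/, /z/.

guʔugɔ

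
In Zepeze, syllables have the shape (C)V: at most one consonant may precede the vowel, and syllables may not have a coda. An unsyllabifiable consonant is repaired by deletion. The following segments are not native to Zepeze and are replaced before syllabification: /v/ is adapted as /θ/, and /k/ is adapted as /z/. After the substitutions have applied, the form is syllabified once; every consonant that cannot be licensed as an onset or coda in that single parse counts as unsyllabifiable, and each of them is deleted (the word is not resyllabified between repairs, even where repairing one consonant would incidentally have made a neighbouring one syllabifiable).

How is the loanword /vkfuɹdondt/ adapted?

fudo

Substitution: /v/ → /θ/, /k/ → /z/, giving /θzfuɹdondt/.
Syllabifying with onset maximization leaves /θ/, /z/, /ɹ/, /n/, /d/, /t/ stranded (no codas are permitted; onsets are limited to one consonant).
Deleting the stranded consonants removes /θ/, /z/, /ɹ/, /n/, /d/, /t/.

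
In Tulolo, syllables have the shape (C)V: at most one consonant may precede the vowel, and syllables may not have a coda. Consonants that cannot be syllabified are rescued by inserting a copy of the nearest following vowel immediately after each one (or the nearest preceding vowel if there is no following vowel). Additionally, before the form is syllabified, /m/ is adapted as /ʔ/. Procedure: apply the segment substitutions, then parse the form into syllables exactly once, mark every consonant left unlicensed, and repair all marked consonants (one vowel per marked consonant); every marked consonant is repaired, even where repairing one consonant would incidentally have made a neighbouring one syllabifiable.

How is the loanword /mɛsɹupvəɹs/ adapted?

Substitution: /m/ → /ʔ/, giving /ʔɛsɹupvəɹs/.
Syllabifying with onset maximization leaves /s/, /p/, /ɹ/, /s/ stranded (no codas are permitted; onsets are limited to one consonant).
Inserting the epenthetic vowel yields /s/ → /su/, /p/ → /pə/, /ɹ/ → /ɹə/, /s/ → /sə/.

ʔɛsuɹupəvəɹəsə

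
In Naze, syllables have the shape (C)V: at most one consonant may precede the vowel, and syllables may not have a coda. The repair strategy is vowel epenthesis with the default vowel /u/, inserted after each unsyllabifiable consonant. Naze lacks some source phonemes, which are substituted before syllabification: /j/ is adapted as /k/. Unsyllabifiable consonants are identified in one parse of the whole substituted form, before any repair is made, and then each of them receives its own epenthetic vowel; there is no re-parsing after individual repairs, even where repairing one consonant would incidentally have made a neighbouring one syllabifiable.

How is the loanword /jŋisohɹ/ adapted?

Substitution: /j/ → /k/, giving /kŋisohɹ/.
Under (C)V, the unsyllabifiable consonants are /k/, /h/, /ɹ/ (no codas are permitted; onsets are limited to one consonant).
Inserting the epenthetic vowel yields /k/ → /ku/, /h/ → /hu/, /ɹ/ → /ɹu/.

kuŋisohuɹu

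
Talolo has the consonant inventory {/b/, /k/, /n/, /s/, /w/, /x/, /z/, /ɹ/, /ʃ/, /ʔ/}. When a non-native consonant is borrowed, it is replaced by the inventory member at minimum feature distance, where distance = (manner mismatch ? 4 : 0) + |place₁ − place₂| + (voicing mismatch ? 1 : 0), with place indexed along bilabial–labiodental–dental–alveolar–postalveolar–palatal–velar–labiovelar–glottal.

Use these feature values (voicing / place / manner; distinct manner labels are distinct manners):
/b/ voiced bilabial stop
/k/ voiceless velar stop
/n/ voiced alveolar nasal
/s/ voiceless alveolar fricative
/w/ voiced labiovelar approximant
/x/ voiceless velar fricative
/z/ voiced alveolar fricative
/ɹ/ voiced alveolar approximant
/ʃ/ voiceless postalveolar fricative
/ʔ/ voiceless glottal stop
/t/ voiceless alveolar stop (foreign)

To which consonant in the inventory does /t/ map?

k

/k/ is closest: same manner (stop), place distance 3 (alveolar→velar), same voicing; total 3. Next closest is /b/ at distance 4.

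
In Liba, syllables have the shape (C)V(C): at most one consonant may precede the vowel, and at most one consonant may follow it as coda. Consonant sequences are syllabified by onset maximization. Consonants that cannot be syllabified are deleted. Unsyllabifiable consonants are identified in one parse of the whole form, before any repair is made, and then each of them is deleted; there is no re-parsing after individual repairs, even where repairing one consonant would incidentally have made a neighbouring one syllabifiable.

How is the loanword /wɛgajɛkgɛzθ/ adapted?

wɛgajɛkgɛz

Syllabifying with onset maximization leaves /θ/ stranded (at most one coda consonant is licensed; onsets are limited to one consonant).
Each unlicensed consonant is deleted: /θ/.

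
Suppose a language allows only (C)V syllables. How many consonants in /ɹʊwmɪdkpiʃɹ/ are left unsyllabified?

Under (C)V, the unsyllabifiable consonants are /w/, /d/, /k/, /ʃ/, /ɹ/ (no codas are permitted; onsets are limited to one consonant).

5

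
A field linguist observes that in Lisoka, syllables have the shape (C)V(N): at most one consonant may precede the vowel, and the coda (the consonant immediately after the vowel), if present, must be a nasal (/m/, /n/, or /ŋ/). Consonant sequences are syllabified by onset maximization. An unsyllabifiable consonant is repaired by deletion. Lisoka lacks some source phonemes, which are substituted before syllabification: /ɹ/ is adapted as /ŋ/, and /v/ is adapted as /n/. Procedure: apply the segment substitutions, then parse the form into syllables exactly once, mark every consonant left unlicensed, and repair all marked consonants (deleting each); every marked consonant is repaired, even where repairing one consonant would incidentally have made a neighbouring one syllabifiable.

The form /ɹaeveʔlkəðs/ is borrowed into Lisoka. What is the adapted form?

ŋaenekə

Substitution: /ɹ/ → /ŋ/, /v/ → /n/, giving /ŋaeneʔlkəðs/.
Under (C)V(N), the unsyllabifiable consonants are /ʔ/, /l/, /ð/, /s/ (only a nasal (/m/, /n/, or /ŋ/) is licensed in coda position; onsets are limited to one consonant).
Deletion applies to /ʔ/, /l/, /ð/, /s/.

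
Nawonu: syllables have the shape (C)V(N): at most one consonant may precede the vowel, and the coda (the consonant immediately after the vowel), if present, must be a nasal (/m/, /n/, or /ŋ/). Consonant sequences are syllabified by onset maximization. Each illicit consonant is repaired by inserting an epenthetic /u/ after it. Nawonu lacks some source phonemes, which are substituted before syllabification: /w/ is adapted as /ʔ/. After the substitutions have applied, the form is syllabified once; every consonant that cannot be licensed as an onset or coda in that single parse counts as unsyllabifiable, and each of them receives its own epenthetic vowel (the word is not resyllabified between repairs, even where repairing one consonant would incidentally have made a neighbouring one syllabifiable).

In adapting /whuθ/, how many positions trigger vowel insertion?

2

After substitution the input is /ʔhuθ/.
The unsyllabifiable consonants are /ʔ/, /θ/; each receives one epenthetic vowel.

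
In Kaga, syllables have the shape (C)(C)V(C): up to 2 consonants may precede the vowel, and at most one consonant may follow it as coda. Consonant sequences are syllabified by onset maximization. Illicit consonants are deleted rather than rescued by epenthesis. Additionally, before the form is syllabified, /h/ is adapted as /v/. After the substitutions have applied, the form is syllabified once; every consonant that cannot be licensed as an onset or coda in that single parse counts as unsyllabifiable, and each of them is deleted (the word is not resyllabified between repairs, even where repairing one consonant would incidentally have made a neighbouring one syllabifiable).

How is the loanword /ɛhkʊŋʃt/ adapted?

ɛvkʊŋ

Substitution: /h/ → /v/, giving /ɛvkʊŋʃt/.
The consonants /ʃ/, /t/ cannot be parsed into a legal (C)(C)V(C) syllable (at most one coda consonant is licensed; onsets may contain at most 2 consonants).
Deletion applies to /ʃ/, /t/.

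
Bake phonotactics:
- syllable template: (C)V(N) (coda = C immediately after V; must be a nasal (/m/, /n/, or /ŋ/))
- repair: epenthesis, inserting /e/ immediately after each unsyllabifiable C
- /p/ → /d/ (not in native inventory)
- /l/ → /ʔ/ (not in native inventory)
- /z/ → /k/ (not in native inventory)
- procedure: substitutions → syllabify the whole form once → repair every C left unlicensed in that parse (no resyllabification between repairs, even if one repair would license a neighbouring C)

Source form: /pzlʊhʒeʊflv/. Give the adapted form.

Substitution: /p/ → /d/, /z/ → /k/, /l/ → /ʔ/, giving /dkʔʊhʒeʊfʔv/.
Syllabifying with onset maximization leaves /d/, /k/, /h/, /f/, /ʔ/, /v/ stranded (only a nasal (/m/, /n/, or /ŋ/) is licensed in coda position; onsets are limited to one consonant).
Each unlicensed consonant becomes the onset of a new syllable: /d/ → /de/, /k/ → /ke/, /h/ → /he/, /f/ → /fe/, /ʔ/ → /ʔe/, /v/ → /ve/.

dekeʔʊheʒeʊfeʔeve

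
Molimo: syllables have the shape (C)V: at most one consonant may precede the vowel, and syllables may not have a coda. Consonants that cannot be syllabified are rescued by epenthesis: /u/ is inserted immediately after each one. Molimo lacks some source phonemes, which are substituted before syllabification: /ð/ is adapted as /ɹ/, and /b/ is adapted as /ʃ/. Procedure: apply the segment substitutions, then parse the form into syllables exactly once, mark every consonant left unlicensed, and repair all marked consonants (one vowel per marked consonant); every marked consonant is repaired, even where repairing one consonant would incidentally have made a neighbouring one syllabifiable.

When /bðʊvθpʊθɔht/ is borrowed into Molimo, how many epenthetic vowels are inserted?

5

After substitution the input is /ʃɹʊvθpʊθɔht/.
The unsyllabifiable consonants are /ʃ/, /v/, /θ/, /h/, /t/; each receives one epenthetic vowel.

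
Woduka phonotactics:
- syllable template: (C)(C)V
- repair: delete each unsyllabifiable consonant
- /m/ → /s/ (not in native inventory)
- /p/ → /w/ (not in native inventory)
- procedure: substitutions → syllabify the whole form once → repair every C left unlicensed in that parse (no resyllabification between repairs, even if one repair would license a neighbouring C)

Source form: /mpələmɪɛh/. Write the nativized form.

swələsɪɛ

Substitution: /m/ → /s/, /p/ → /w/, giving /swələsɪɛh/.
Syllabifying with onset maximization leaves /h/ stranded (no codas are permitted; onsets may contain at most 2 consonants).
Each unlicensed consonant is deleted: /h/.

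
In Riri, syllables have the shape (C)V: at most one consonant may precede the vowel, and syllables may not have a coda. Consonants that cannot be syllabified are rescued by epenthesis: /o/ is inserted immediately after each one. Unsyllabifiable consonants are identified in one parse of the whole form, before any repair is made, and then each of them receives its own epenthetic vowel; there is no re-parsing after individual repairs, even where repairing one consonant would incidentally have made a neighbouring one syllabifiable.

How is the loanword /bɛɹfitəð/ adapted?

Under (C)V, the unsyllabifiable consonants are /ɹ/, /ð/ (no codas are permitted; onsets are limited to one consonant).
Each unlicensed consonant becomes the onset of a new syllable: /ɹ/ → /ɹo/, /ð/ → /ðo/.

bɛɹofitəðo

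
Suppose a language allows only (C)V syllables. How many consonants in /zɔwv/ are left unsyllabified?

The consonants /w/, /v/ cannot be parsed into a legal (C)V syllable (no codas are permitted; onsets are limited to one consonant).

2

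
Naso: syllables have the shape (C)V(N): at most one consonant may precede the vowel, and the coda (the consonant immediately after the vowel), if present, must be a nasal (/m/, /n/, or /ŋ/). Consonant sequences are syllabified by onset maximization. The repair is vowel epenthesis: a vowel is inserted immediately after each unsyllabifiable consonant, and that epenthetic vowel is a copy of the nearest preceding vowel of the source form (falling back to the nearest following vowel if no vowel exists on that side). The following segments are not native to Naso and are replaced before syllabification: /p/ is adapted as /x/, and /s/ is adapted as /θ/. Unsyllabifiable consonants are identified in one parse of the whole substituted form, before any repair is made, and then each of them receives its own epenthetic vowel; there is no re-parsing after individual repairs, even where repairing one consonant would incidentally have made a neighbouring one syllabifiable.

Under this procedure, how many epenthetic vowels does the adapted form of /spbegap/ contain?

3

After substitution the input is /θxbegax/.
The unsyllabifiable consonants are /θ/, /x/, /x/; each receives one epenthetic vowel.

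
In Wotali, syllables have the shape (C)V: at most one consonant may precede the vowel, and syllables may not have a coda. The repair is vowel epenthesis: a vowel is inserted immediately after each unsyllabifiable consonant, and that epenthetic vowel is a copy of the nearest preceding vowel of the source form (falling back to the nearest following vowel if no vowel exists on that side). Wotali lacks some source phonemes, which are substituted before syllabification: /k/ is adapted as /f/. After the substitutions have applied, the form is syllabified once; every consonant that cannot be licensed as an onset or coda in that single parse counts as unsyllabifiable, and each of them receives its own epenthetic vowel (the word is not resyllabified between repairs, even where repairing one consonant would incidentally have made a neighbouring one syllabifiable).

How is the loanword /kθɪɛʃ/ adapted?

fɪθɪɛʃɛ

Substitution: /k/ → /f/, giving /fθɪɛʃ/.
Syllabifying with onset maximization leaves /f/, /ʃ/ stranded (no codas are permitted; onsets are limited to one consonant).
Inserting the epenthetic vowel yields /f/ → /fɪ/, /ʃ/ → /ʃɛ/.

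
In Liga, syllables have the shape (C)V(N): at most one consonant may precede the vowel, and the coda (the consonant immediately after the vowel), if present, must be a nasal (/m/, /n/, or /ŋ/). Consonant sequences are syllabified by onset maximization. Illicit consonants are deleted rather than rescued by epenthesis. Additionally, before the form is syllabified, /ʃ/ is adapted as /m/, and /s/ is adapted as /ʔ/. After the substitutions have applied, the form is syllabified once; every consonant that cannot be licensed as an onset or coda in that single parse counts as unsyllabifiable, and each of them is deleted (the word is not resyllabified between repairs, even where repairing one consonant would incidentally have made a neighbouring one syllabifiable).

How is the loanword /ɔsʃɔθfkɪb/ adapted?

Substitution: /s/ → /ʔ/, /ʃ/ → /m/, giving /ɔʔmɔθfkɪb/.
The consonants /ʔ/, /θ/, /f/, /b/ cannot be parsed into a legal (C)V(N) syllable (only a nasal (/m/, /n/, or /ŋ/) is licensed in coda position; onsets are limited to one consonant).
Each unlicensed consonant is deleted: /ʔ/, /θ/, /f/, /b/.

ɔmɔkɪ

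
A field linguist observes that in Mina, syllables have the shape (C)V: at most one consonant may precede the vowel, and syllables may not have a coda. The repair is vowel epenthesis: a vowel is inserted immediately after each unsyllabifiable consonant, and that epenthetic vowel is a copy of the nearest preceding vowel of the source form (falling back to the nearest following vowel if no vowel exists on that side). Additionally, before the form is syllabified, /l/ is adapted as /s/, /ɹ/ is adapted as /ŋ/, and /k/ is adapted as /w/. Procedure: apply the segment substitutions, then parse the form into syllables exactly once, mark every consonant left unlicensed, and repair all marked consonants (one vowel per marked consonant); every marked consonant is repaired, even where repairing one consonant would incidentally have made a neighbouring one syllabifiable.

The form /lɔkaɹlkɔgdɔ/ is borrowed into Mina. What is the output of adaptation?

sɔwaŋasawɔgɔdɔ

Substitution: /l/ → /s/, /k/ → /w/, /ɹ/ → /ŋ/, giving /sɔwaŋswɔgdɔ/.
Syllabifying with onset maximization leaves /ŋ/, /s/, /g/ stranded (no codas are permitted; onsets are limited to one consonant).
Each unlicensed consonant becomes the onset of a new syllable: /ŋ/ → /ŋa/, /s/ → /sa/, /g/ → /gɔ/.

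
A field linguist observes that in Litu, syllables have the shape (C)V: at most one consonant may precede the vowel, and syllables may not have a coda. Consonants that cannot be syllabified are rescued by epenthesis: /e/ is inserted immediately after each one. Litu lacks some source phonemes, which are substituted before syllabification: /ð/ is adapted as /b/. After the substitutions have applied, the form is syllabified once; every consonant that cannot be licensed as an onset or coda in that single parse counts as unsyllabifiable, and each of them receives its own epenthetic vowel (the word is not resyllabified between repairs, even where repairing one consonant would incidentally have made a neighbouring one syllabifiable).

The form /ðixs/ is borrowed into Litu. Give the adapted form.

Substitution: /ð/ → /b/, giving /bixs/.
Under (C)V, the unsyllabifiable consonants are /x/, /s/ (no codas are permitted; onsets are limited to one consonant).
Epenthesis after each stranded consonant: /x/ → /xe/, /s/ → /se/.

bixese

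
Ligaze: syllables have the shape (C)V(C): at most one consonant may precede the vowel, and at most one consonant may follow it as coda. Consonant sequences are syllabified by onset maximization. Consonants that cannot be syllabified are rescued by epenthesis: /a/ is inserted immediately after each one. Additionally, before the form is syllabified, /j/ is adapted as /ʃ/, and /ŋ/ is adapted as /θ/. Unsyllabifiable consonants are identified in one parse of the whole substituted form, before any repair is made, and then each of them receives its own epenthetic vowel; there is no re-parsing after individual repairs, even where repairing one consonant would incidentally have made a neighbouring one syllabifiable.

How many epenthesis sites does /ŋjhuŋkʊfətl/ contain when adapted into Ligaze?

3

After substitution the input is /θʃhuθkʊfətl/.
The unsyllabifiable consonants are /θ/, /ʃ/, /l/; each receives one epenthetic vowel.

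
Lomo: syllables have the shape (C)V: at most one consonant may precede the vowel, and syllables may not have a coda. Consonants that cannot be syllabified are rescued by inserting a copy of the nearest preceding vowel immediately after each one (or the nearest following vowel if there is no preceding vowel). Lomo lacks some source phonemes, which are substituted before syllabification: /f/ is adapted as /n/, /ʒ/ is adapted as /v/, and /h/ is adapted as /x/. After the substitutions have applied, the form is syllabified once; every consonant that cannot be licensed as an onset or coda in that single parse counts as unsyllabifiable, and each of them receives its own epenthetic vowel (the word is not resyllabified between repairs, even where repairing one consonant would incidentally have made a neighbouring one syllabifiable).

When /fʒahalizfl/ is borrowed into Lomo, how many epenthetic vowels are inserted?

After substitution the input is /nvaxaliznl/.
The unsyllabifiable consonants are /n/, /z/, /n/, /l/; each receives one epenthetic vowel.

4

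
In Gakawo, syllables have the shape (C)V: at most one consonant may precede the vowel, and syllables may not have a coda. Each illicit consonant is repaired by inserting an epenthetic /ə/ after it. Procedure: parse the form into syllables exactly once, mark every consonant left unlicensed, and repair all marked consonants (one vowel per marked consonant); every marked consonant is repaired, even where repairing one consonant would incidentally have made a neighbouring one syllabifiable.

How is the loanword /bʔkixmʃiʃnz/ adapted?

bəʔəkixəməʃiʃənəzə

Syllabifying with onset maximization leaves /b/, /ʔ/, /x/, /m/, /ʃ/, /n/, /z/ stranded (no codas are permitted; onsets are limited to one consonant).
Each unlicensed consonant becomes the onset of a new syllable: /b/ → /bə/, /ʔ/ → /ʔə/, /x/ → /xə/, /m/ → /mə/, /ʃ/ → /ʃə/, /n/ → /nə/, /z/ → /zə/.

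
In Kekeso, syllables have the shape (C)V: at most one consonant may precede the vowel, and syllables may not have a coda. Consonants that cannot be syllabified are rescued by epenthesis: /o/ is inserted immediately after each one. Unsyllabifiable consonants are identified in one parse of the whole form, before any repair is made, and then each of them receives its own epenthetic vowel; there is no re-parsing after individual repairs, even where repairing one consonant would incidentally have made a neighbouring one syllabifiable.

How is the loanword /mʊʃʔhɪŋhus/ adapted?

The consonants /ʃ/, /ʔ/, /ŋ/, /s/ cannot be parsed into a legal (C)V syllable (no codas are permitted; onsets are limited to one consonant).
Inserting the epenthetic vowel yields /ʃ/ → /ʃo/, /ʔ/ → /ʔo/, /ŋ/ → /ŋo/, /s/ → /so/.

mʊʃoʔohɪŋohuso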